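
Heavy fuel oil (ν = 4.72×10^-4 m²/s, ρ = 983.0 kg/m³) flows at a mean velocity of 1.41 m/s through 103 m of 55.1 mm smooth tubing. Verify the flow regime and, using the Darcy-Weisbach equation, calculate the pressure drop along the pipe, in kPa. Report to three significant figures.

Δp ≈ 710 kPa

Re = VD/ν = 1.41·0.05510/4.72×10^-4 = 165 → laminar (Re < 2300)
f = 64/Re = 0.3888
h_f = f(L/D)V²/(2g) = 0.3888·(103/0.05510)·1.41²/(2·9.81) = 73.65 m
Δp = ρg·h_f = 983.0·9.81·73.65 = 710.2 kPa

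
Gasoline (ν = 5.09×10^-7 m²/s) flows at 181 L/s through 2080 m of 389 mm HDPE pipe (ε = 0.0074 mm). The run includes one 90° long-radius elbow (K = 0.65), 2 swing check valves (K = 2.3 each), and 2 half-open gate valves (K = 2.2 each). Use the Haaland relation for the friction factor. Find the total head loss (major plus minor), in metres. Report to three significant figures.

V = 4Q/(πD²) = 1.523 m/s; V²/2g = 0.1182 m
Re = 1.16×10^6, ε/D = 1.90×10^-5 → f = 0.01169 (Haaland)
Major: h_f = f(L/D)·V²/2g = 0.01169·5347·0.1182 = 7.390 m
Minor: ΣK = 9.65; h_m = ΣK·V²/2g = 1.141 m
Total H_L = 7.390 + 1.141 = 8.531 m

H_L ≈ 8.53 m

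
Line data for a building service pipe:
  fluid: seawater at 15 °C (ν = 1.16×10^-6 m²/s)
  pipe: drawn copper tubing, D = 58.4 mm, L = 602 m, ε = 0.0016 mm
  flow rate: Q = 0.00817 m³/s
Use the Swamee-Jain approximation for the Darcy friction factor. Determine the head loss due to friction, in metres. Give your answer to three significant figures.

V = 4Q/(πD²) = 4·0.00817/(π·0.0584²) = 3.050 m/s
Re = VD/ν = 3.050·0.0584/1.16×10^-6 = 1.54×10^5 → turbulent
ε/D = 0.0016/58.4 = 2.74×10^-5
Swamee-Jain: f = 0.01658
h_f = f(L/D)V²/(2g) = 0.01658·(602/0.0584)·3.050²/(2·9.81) = 81.02 m

h_f ≈ 81.0 m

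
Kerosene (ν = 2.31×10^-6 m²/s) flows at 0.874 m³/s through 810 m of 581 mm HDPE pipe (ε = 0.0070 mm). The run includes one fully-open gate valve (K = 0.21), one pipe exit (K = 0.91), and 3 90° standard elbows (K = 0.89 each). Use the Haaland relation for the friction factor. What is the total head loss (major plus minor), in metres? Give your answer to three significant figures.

H_L ≈ 11.5 m

V = 4Q/(πD²) = 3.297 m/s; V²/2g = 0.5539 m
Re = 8.29×10^5, ε/D = 1.20×10^-5 → f = 0.01215 (Haaland)
Major: h_f = f(L/D)·V²/2g = 0.01215·1394·0.5539 = 9.385 m
Minor: ΣK = 3.79; h_m = ΣK·V²/2g = 2.099 m
Total H_L = 9.385 + 2.099 = 11.48 m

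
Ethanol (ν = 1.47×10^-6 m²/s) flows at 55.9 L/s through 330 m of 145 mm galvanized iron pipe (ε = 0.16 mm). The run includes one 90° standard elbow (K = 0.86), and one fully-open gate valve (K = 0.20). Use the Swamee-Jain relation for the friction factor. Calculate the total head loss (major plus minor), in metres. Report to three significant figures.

H_L ≈ 28.6 m

V = 4Q/(πD²) = 3.385 m/s; V²/2g = 0.5841 m
Re = 3.34×10^5, ε/D = 0.00110 → f = 0.02107 (Swamee-Jain)
Major: h_f = f(L/D)·V²/2g = 0.02107·2276·0.5841 = 28.01 m
Minor: ΣK = 1.06; h_m = ΣK·V²/2g = 0.6191 m
Total H_L = 28.01 + 0.6191 = 28.63 m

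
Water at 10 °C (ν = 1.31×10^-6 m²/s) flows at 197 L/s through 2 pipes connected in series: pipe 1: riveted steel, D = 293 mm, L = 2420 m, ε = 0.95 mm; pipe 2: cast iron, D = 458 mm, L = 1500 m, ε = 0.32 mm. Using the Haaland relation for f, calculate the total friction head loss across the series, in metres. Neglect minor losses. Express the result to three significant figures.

H ≈ 101 m

Pipe 1: V = 2.922 m/s, Re = 6.53×10^5, ε/D = 0.00324, f = 0.02698, h_1 = f(L/D)V²/2g = 96.94 m
Pipe 2: V = 1.196 m/s, Re = 4.18×10^5, ε/D = 6.99×10^-4, f = 0.01886, h_2 = f(L/D)V²/2g = 4.501 m
Series → Q common, losses add: H = Σh = 101.4 m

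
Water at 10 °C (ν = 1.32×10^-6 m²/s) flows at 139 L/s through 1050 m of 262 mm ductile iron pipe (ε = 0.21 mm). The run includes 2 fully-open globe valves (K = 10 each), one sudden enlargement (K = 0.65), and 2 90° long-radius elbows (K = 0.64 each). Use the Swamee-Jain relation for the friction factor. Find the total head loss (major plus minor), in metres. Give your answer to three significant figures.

H_L ≈ 33.8 m

V = 4Q/(πD²) = 2.578 m/s; V²/2g = 0.3388 m
Re = 5.12×10^5, ε/D = 8.02×10^-4 → f = 0.01942 (Swamee-Jain)
Major: h_f = f(L/D)·V²/2g = 0.01942·4008·0.3388 = 26.37 m
Minor: ΣK = 21.9; h_m = ΣK·V²/2g = 7.430 m
Total H_L = 26.37 + 7.430 = 33.80 m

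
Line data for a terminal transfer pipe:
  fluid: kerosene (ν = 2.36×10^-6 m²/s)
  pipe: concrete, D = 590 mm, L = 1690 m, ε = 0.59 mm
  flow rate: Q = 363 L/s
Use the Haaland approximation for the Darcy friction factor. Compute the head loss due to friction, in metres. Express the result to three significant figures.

V = 4Q/(πD²) = 4·0.363/(π·0.590²) = 1.328 m/s
Re = VD/ν = 1.328·0.590/2.36×10^-6 = 3.32×10^5 → turbulent
ε/D = 0.59/590 = 0.00100
Haaland: f = 0.02045
h_f = f(L/D)V²/(2g) = 0.02045·(1690/0.590)·1.328²/(2·9.81) = 5.262 m

h_f ≈ 5.26 m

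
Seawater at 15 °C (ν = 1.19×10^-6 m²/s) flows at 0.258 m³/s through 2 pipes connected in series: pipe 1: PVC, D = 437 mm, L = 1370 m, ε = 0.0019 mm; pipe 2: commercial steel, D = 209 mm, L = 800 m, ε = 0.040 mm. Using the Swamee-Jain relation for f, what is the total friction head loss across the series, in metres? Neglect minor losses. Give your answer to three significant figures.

Pipe 1: V = 1.720 m/s, Re = 6.32×10^5, ε/D = 4.35×10^-6, f = 0.01264, h_1 = f(L/D)V²/2g = 5.977 m
Pipe 2: V = 7.520 m/s, Re = 1.32×10^6, ε/D = 1.91×10^-4, f = 0.01446, h_2 = f(L/D)V²/2g = 159.6 m
Series → Q common, losses add: H = Σh = 165.5 m

H ≈ 166 m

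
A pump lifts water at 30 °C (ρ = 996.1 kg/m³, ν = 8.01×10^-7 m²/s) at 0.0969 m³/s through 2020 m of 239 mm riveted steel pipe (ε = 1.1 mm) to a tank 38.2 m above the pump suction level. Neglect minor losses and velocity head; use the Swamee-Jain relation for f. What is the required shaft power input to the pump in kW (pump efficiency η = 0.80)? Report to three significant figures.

P_shaft ≈ 116 kW

V = 4Q/(πD²) = 2.160 m/s; Re = 6.44×10^5; ε/D = 0.00460; f = 0.02986
h_f = f(L/D)V²/2g = 60.01 m
Total head H = z + h_f = 38.2 + 60.01 = 98.21 m
P_hyd = ρgQH = 996.1·9.81·0.0969·98.21 = 92.99 kW
P_shaft = P_hyd/η = 92.99/0.80 = 116.2 kW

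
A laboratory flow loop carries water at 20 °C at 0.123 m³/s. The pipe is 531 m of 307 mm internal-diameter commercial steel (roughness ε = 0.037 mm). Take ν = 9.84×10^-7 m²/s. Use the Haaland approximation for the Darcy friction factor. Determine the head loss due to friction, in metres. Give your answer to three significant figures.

V = 4Q/(πD²) = 4·0.123/(π·0.307²) = 1.662 m/s
Re = VD/ν = 1.662·0.307/9.84×10^-7 = 5.18×10^5 → turbulent
ε/D = 0.037/307 = 1.21×10^-4
Haaland: f = 0.01443
h_f = f(L/D)V²/(2g) = 0.01443·(531/0.307)·1.662²/(2·9.81) = 3.513 m

h_f ≈ 3.51 m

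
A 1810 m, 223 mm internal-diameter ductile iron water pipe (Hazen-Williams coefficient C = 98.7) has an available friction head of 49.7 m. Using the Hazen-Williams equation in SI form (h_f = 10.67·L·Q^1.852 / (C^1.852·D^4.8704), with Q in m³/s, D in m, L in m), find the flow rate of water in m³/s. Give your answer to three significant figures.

Q ≈ 0.0763 m³/s

Rearranging: Q = [h_f·C^1.852·D^4.8704 / (10.67·L)]^(1/1.852)
Q = [49.7·98.7^1.852·0.223^4.8704 / (10.67·1810)]^0.540 = 0.07626 m³/s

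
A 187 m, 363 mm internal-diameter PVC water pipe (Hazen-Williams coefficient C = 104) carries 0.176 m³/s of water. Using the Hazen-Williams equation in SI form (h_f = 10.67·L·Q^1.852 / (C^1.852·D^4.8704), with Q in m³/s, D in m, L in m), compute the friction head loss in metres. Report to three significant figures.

h_f = 10.67·187·0.176^1.852 / (104^1.852·0.363^4.8704) = 2.044 m

h_f ≈ 2.04 m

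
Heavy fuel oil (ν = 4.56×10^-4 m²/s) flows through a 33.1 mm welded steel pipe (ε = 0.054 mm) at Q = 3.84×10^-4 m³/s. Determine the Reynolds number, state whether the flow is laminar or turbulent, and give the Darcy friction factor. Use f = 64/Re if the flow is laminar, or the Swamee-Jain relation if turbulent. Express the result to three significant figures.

Re ≈ 32.4; laminar; f = 64/Re ≈ 1.98

V = 4Q/(πD²) = 0.4463 m/s
Re = VD/ν = 0.4463·0.0331/4.56×10^-4 = 32.4
Re < 2300 → laminar → f = 64/Re = 1.976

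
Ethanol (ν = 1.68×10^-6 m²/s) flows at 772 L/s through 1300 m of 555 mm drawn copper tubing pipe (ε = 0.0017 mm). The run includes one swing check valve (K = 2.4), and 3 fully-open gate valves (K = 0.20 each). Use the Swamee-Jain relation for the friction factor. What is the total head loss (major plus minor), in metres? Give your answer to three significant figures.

H_L ≈ 15.6 m

V = 4Q/(πD²) = 3.191 m/s; V²/2g = 0.5190 m
Re = 1.05×10^6, ε/D = 3.06×10^-6 → f = 0.01158 (Swamee-Jain)
Major: h_f = f(L/D)·V²/2g = 0.01158·2342·0.5190 = 14.08 m
Minor: ΣK = 3.00; h_m = ΣK·V²/2g = 1.557 m
Total H_L = 14.08 + 1.557 = 15.64 m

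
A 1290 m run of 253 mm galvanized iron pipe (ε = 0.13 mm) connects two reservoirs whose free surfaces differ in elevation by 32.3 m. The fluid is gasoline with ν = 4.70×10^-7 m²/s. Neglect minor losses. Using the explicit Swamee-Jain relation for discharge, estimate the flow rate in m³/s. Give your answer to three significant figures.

Q ≈ 0.135 m³/s

Swamee-Jain (Type II): Q = -0.965·√(gD⁵h_f/L)·ln[ε/(3.7D) + √(3.17ν²L/(gD³h_f))]
√(gD⁵h_f/L) = √(9.81·0.253⁵·32.3/1290) = 0.01596
ε/(3.7D) = 1.39×10^-4; √(3.17ν²L/(gD³h_f)) = 1.33×10^-5
Q = -0.965·0.01596·ln(1.521×10^-4) = 0.1354 m³/s
Check: V = 2.69 m/s, Re = 1.45×10^6, f = 0.01723, h_f = 32.5 m ≈ 32.3 m ✓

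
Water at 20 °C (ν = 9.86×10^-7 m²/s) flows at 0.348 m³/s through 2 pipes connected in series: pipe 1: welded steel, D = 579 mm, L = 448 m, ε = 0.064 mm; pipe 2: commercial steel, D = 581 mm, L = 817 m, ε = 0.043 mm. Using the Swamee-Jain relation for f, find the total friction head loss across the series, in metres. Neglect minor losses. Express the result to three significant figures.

Pipe 1: V = 1.322 m/s, Re = 7.76×10^5, ε/D = 1.11×10^-4, f = 0.01396, h_1 = f(L/D)V²/2g = 0.9615 m
Pipe 2: V = 1.313 m/s, Re = 7.73×10^5, ε/D = 7.40×10^-5, f = 0.01345, h_2 = f(L/D)V²/2g = 1.661 m
Series → Q common, losses add: H = Σh = 2.622 m

H ≈ 2.62 m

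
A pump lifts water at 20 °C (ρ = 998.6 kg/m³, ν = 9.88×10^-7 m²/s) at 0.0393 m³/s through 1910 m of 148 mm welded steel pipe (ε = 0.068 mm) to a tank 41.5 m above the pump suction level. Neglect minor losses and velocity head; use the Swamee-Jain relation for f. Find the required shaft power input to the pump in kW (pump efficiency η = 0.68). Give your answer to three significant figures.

V = 4Q/(πD²) = 2.284 m/s; Re = 3.42×10^5; ε/D = 4.59×10^-4; f = 0.01792
h_f = f(L/D)V²/2g = 61.52 m
Total head H = z + h_f = 41.5 + 61.52 = 103.0 m
P_hyd = ρgQH = 998.6·9.81·0.0393·103.0 = 39.66 kW
P_shaft = P_hyd/η = 39.66/0.68 = 58.33 kW

P_shaft ≈ 58.3 kW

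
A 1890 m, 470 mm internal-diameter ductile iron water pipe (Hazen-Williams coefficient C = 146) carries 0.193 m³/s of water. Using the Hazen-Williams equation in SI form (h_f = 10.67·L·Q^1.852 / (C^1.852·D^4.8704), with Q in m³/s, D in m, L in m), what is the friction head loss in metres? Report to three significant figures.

h_f ≈ 3.72 m

h_f = 10.67·1890·0.193^1.852 / (146^1.852·0.470^4.8704) = 3.716 m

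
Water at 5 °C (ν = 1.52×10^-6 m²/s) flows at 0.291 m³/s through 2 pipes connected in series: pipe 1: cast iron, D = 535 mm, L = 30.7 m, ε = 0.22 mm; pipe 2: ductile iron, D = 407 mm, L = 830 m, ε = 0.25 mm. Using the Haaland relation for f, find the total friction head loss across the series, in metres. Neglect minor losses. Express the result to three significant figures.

H ≈ 9.52 m

Pipe 1: V = 1.294 m/s, Re = 4.56×10^5, ε/D = 4.11×10^-4, f = 0.01707, h_1 = f(L/D)V²/2g = 0.08366 m
Pipe 2: V = 2.237 m/s, Re = 5.99×10^5, ε/D = 6.14×10^-4, f = 0.01815, h_2 = f(L/D)V²/2g = 9.439 m
Series → Q common, losses add: H = Σh = 9.523 m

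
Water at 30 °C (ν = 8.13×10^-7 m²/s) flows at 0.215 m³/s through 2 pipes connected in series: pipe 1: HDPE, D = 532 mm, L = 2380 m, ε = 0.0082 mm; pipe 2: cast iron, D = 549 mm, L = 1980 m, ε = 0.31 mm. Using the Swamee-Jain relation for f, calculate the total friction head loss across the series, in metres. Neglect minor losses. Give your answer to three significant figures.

H ≈ 5.47 m

Pipe 1: V = 0.9672 m/s, Re = 6.33×10^5, ε/D = 1.54×10^-5, f = 0.01284, h_1 = f(L/D)V²/2g = 2.739 m
Pipe 2: V = 0.9082 m/s, Re = 6.13×10^5, ε/D = 5.65×10^-4, f = 0.01801, h_2 = f(L/D)V²/2g = 2.731 m
Series → Q common, losses add: H = Σh = 5.470 m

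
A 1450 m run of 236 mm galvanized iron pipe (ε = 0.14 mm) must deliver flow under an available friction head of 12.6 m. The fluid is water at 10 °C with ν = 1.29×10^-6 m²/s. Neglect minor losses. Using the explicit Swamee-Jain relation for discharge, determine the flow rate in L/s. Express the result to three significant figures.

Q ≈ 63.9 L/s

Swamee-Jain (Type II): Q = -0.965·√(gD⁵h_f/L)·ln[ε/(3.7D) + √(3.17ν²L/(gD³h_f))]
√(gD⁵h_f/L) = √(9.81·0.236⁵·12.6/1450) = 0.007900
ε/(3.7D) = 1.60×10^-4; √(3.17ν²L/(gD³h_f)) = 6.86×10^-5
Q = -0.965·0.007900·ln(2.289×10^-4) = 0.06390 m³/s
Check: V = 1.46 m/s, Re = 2.67×10^5, f = 0.01899, h_f = 12.7 m ≈ 12.6 m ✓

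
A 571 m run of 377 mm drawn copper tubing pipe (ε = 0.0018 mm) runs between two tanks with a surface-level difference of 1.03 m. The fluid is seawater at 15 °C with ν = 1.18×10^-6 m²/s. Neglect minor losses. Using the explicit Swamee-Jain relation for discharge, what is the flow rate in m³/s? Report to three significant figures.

Swamee-Jain (Type II): Q = -0.965·√(gD⁵h_f/L)·ln[ε/(3.7D) + √(3.17ν²L/(gD³h_f))]
√(gD⁵h_f/L) = √(9.81·0.377⁵·1.03/571) = 0.01161
ε/(3.7D) = 1.29×10^-6; √(3.17ν²L/(gD³h_f)) = 6.82×10^-5
Q = -0.965·0.01161·ln(6.952×10^-5) = 0.1073 m³/s
Check: V = 0.961 m/s, Re = 3.07×10^5, f = 0.01437, h_f = 1.02 m ≈ 1.03 m ✓

Q ≈ 0.107 m³/s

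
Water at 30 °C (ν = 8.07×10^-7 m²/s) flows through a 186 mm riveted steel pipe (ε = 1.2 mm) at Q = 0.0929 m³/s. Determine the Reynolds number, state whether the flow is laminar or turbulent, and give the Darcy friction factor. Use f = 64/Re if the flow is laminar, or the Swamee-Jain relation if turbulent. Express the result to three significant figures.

V = 4Q/(πD²) = 3.419 m/s
Re = VD/ν = 3.419·0.186/8.07×10^-7 = 7.88×10^5
Re > 4000 → turbulent; ε/D = 0.00645
Swamee-Jain: f = 0.03302

Re ≈ 7.88×10^5; turbulent; f ≈ 0.0330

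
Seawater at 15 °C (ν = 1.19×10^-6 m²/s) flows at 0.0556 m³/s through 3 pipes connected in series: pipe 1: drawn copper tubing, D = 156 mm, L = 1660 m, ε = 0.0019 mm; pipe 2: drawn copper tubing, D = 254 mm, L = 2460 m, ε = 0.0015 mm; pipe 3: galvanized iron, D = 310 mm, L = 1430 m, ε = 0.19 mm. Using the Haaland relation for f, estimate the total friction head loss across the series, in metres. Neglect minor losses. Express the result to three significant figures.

Pipe 1: V = 2.909 m/s, Re = 3.81×10^5, ε/D = 1.22×10^-5, f = 0.01384, h_1 = f(L/D)V²/2g = 63.50 m
Pipe 2: V = 1.097 m/s, Re = 2.34×10^5, ε/D = 5.91×10^-6, f = 0.01507, h_2 = f(L/D)V²/2g = 8.957 m
Pipe 3: V = 0.7367 m/s, Re = 1.92×10^5, ε/D = 6.13×10^-4, f = 0.01927, h_3 = f(L/D)V²/2g = 2.459 m
Series → Q common, losses add: H = Σh = 74.91 m

H ≈ 74.9 m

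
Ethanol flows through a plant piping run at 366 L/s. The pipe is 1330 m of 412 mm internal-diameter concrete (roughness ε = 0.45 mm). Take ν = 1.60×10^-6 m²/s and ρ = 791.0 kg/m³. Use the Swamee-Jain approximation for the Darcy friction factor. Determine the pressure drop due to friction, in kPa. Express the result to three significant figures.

Δp ≈ 198 kPa

V = 4Q/(πD²) = 4·0.366/(π·0.412²) = 2.745 m/s
Re = VD/ν = 2.745·0.412/1.60×10^-6 = 7.07×10^5 → turbulent
ε/D = 0.45/412 = 0.00109
Swamee-Jain: f = 0.02057
h_f = f(L/D)V²/(2g) = 0.02057·(1330/0.412)·2.745²/(2·9.81) = 25.51 m
Δp = ρg·h_f = 791.0·9.81·25.51 = 197.9 kPa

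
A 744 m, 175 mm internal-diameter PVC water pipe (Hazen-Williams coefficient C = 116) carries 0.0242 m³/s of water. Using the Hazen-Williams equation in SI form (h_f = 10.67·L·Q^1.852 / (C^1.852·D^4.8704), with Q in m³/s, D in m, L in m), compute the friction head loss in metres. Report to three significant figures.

h_f = 10.67·744·0.0242^1.852 / (116^1.852·0.175^4.8704) = 5.887 m

h_f ≈ 5.89 m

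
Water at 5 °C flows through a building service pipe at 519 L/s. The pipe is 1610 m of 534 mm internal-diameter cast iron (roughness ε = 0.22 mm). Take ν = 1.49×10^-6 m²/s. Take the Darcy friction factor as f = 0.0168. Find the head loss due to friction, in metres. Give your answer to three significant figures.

V = 4Q/(πD²) = 4·0.519/(π·0.534²) = 2.317 m/s
h_f = f(L/D)V²/(2g) = 0.01680·(1610/0.534)·2.317²/(2·9.81) = 13.86 m

h_f ≈ 13.9 m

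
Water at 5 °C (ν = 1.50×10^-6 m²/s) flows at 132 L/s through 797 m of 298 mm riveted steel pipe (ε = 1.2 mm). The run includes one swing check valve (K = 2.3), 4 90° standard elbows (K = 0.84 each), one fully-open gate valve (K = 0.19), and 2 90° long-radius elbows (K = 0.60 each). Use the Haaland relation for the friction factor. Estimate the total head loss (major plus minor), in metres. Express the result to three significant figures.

V = 4Q/(πD²) = 1.893 m/s; V²/2g = 0.1826 m
Re = 3.76×10^5, ε/D = 0.00403 → f = 0.02879 (Haaland)
Major: h_f = f(L/D)·V²/2g = 0.02879·2674·0.1826 = 14.06 m
Minor: ΣK = 7.05; h_m = ΣK·V²/2g = 1.287 m
Total H_L = 14.06 + 1.287 = 15.35 m

H_L ≈ 15.3 m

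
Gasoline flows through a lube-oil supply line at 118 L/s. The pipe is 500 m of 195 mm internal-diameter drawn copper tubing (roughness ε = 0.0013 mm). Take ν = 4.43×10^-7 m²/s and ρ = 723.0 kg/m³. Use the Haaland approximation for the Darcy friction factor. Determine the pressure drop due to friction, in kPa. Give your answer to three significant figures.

Δp ≈ 156 kPa

V = 4Q/(πD²) = 4·0.118/(π·0.195²) = 3.951 m/s
Re = VD/ν = 3.951·0.195/4.43×10^-7 = 1.74×10^6 → turbulent
ε/D = 0.0013/195 = 6.67×10^-6
Haaland: f = 0.01075
h_f = f(L/D)V²/(2g) = 0.01075·(500/0.195)·3.951²/(2·9.81) = 21.94 m
Δp = ρg·h_f = 723.0·9.81·21.94 = 155.6 kPa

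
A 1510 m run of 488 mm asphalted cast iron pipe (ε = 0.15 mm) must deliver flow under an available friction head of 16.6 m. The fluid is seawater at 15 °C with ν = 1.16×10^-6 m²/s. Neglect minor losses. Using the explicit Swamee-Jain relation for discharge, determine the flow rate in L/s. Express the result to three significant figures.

Swamee-Jain (Type II): Q = -0.965·√(gD⁵h_f/L)·ln[ε/(3.7D) + √(3.17ν²L/(gD³h_f))]
√(gD⁵h_f/L) = √(9.81·0.488⁵·16.6/1510) = 0.05463
ε/(3.7D) = 8.31×10^-5; √(3.17ν²L/(gD³h_f)) = 1.84×10^-5
Q = -0.965·0.05463·ln(1.015×10^-4) = 0.4848 m³/s
Check: V = 2.59 m/s, Re = 1.09×10^6, f = 0.01577, h_f = 16.7 m ≈ 16.6 m ✓

Q ≈ 485 L/s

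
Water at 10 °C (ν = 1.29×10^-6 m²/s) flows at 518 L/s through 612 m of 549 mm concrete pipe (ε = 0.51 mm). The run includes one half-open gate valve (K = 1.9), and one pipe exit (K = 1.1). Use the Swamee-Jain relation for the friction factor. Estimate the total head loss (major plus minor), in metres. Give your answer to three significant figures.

V = 4Q/(πD²) = 2.188 m/s; V²/2g = 0.2441 m
Re = 9.31×10^5, ε/D = 9.29×10^-4 → f = 0.01973 (Swamee-Jain)
Major: h_f = f(L/D)·V²/2g = 0.01973·1115·0.2441 = 5.367 m
Minor: ΣK = 3.00; h_m = ΣK·V²/2g = 0.7322 m
Total H_L = 5.367 + 0.7322 = 6.099 m

H_L ≈ 6.10 m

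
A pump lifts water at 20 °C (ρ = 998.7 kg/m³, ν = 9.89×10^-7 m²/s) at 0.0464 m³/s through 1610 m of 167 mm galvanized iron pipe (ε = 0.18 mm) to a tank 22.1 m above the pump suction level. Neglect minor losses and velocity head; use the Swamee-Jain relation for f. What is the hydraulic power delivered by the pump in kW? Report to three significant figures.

P_hyd ≈ 31.0 kW

V = 4Q/(πD²) = 2.118 m/s; Re = 3.58×10^5; ε/D = 0.00108; f = 0.02092
h_f = f(L/D)V²/2g = 46.12 m
Total head H = z + h_f = 22.1 + 46.12 = 68.22 m
P_hyd = ρgQH = 998.7·9.81·0.0464·68.22 = 31.01 kW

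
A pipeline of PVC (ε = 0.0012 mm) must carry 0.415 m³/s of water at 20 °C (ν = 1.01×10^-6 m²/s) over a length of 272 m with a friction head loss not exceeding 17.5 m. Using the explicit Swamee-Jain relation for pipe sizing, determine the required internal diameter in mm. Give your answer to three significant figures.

Swamee-Jain (Type III): D = 0.66·[ε^1.25·(LQ²/(gh_f))^4.75 + ν·Q^9.4·(L/(gh_f))^5.2]^0.04
LQ²/(gh_f) = 0.2729; L/(gh_f) = 1.584
Term 1 = ε^1.25·(…)^4.75 = 8.31×10^-11; Term 2 = ν·Q^9.4·(…)^5.2 = 2.84×10^-9
D = 0.66·(8.31×10^-11 + 2.84×10^-9)^0.04 = 0.3007 m = 301 mm
Check: V = 5.84 m/s, Re = 1.74×10^6, f = 0.01074, h_f = 16.9 m ≈ 17.5 m ✓

D ≈ 301 mm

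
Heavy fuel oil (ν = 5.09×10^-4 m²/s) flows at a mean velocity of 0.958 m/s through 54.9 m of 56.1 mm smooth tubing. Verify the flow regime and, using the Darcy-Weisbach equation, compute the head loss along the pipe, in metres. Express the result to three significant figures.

h_f ≈ 27.7 m

Re = VD/ν = 0.958·0.05610/5.09×10^-4 = 106 → laminar (Re < 2300)
f = 64/Re = 0.6061
h_f = f(L/D)V²/(2g) = 0.6061·(54.9/0.05610)·0.958²/(2·9.81) = 27.75 m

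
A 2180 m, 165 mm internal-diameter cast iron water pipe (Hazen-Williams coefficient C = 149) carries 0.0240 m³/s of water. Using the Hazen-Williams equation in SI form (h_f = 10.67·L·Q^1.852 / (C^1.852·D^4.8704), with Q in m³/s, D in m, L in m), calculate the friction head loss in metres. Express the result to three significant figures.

h_f ≈ 14.2 m

h_f = 10.67·2180·0.0240^1.852 / (149^1.852·0.165^4.8704) = 14.23 m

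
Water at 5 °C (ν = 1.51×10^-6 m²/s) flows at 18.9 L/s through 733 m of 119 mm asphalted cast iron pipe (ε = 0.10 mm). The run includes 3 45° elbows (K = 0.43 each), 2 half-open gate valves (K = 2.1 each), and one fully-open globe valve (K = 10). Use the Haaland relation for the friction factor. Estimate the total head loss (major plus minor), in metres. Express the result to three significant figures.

V = 4Q/(πD²) = 1.699 m/s; V²/2g = 0.1472 m
Re = 1.34×10^5, ε/D = 8.40×10^-4 → f = 0.02084 (Haaland)
Major: h_f = f(L/D)·V²/2g = 0.02084·6160·0.1472 = 18.89 m
Minor: ΣK = 15.5; h_m = ΣK·V²/2g = 2.280 m
Total H_L = 18.89 + 2.280 = 21.17 m

H_L ≈ 21.2 m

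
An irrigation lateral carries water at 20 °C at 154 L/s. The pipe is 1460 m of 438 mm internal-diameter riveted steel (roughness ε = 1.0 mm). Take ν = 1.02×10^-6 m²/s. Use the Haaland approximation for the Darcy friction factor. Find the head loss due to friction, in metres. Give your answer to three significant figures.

V = 4Q/(πD²) = 4·0.154/(π·0.438²) = 1.022 m/s
Re = VD/ν = 1.022·0.438/1.02×10^-6 = 4.39×10^5 → turbulent
ε/D = 1.0/438 = 0.00228
Haaland: f = 0.02465
h_f = f(L/D)V²/(2g) = 0.02465·(1460/0.438)·1.022²/(2·9.81) = 4.375 m

h_f ≈ 4.37 m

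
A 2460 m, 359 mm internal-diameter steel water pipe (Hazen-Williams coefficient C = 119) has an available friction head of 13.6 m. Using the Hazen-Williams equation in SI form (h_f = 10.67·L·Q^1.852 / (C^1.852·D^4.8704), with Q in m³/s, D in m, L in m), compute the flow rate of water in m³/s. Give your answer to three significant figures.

Rearranging: Q = [h_f·C^1.852·D^4.8704 / (10.67·L)]^(1/1.852)
Q = [13.6·119^1.852·0.359^4.8704 / (10.67·2460)]^0.540 = 0.1354 m³/s

Q ≈ 0.135 m³/s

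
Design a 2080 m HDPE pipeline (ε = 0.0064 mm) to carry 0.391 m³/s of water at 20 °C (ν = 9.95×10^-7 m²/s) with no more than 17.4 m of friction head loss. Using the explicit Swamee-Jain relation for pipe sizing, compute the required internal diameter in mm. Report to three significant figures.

Swamee-Jain (Type III): D = 0.66·[ε^1.25·(LQ²/(gh_f))^4.75 + ν·Q^9.4·(L/(gh_f))^5.2]^0.04
LQ²/(gh_f) = 1.863; L/(gh_f) = 12.19
Term 1 = ε^1.25·(…)^4.75 = 6.18×10^-6; Term 2 = ν·Q^9.4·(…)^5.2 = 6.47×10^-5
D = 0.66·(6.18×10^-6 + 6.47×10^-5)^0.04 = 0.4504 m = 450 mm
Check: V = 2.45 m/s, Re = 1.11×10^6, f = 0.01177, h_f = 16.7 m ≈ 17.4 m ✓

D ≈ 450 mm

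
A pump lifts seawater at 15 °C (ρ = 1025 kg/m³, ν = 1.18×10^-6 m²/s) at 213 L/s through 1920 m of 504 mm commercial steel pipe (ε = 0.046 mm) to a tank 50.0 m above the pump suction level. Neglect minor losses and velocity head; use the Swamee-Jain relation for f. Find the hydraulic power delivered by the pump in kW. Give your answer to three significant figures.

P_hyd ≈ 114 kW

V = 4Q/(πD²) = 1.068 m/s; Re = 4.56×10^5; ε/D = 9.13×10^-5; f = 0.01452
h_f = f(L/D)V²/2g = 3.215 m
Total head H = z + h_f = 50.0 + 3.215 = 53.21 m
P_hyd = ρgQH = 1025·9.81·0.213·53.21 = 114.0 kW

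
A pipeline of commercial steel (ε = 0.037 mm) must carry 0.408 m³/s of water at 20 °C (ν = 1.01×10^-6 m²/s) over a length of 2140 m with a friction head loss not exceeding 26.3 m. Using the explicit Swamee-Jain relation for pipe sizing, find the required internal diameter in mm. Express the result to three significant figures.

D ≈ 433 mm

Swamee-Jain (Type III): D = 0.66·[ε^1.25·(LQ²/(gh_f))^4.75 + ν·Q^9.4·(L/(gh_f))^5.2]^0.04
LQ²/(gh_f) = 1.381; L/(gh_f) = 8.294
Term 1 = ε^1.25·(…)^4.75 = 1.34×10^-5; Term 2 = ν·Q^9.4·(…)^5.2 = 1.33×10^-5
D = 0.66·(1.34×10^-5 + 1.33×10^-5)^0.04 = 0.4331 m = 433 mm
Check: V = 2.77 m/s, Re = 1.19×10^6, f = 0.01309, h_f = 25.3 m ≈ 26.3 m ✓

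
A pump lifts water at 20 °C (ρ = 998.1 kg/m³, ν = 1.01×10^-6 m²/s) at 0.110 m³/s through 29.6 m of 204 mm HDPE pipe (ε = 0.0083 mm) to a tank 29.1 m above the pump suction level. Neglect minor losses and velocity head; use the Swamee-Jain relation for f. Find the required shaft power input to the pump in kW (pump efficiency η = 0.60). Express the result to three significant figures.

V = 4Q/(πD²) = 3.365 m/s; Re = 6.80×10^5; ε/D = 4.07×10^-5; f = 0.01313
h_f = f(L/D)V²/2g = 1.100 m
Total head H = z + h_f = 29.1 + 1.100 = 30.20 m
P_hyd = ρgQH = 998.1·9.81·0.110·30.20 = 32.53 kW
P_shaft = P_hyd/η = 32.53/0.60 = 54.21 kW

P_shaft ≈ 54.2 kW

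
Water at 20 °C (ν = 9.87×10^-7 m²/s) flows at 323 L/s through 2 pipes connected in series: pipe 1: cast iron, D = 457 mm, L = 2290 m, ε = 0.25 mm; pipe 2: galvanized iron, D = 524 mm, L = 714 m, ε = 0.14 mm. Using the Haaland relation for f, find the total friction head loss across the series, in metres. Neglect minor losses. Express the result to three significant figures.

H ≈ 19.8 m

Pipe 1: V = 1.969 m/s, Re = 9.12×10^5, ε/D = 5.47×10^-4, f = 0.01753, h_1 = f(L/D)V²/2g = 17.36 m
Pipe 2: V = 1.498 m/s, Re = 7.95×10^5, ε/D = 2.67×10^-4, f = 0.01545, h_2 = f(L/D)V²/2g = 2.408 m
Series → Q common, losses add: H = Σh = 19.76 m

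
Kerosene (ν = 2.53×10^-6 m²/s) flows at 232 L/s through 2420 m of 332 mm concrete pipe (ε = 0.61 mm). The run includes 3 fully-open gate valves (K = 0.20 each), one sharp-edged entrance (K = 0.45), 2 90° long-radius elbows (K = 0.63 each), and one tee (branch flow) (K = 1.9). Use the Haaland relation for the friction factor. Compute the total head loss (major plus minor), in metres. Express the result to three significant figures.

V = 4Q/(πD²) = 2.680 m/s; V²/2g = 0.3661 m
Re = 3.52×10^5, ε/D = 0.00184 → f = 0.02343 (Haaland)
Major: h_f = f(L/D)·V²/2g = 0.02343·7289·0.3661 = 62.51 m
Minor: ΣK = 4.21; h_m = ΣK·V²/2g = 1.541 m
Total H_L = 62.51 + 1.541 = 64.05 m

H_L ≈ 64.1 m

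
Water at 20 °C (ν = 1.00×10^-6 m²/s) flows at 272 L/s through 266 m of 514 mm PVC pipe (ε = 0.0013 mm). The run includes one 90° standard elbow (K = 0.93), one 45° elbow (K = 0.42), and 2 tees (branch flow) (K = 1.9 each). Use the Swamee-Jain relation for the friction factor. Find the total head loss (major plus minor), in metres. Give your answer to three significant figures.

V = 4Q/(πD²) = 1.311 m/s; V²/2g = 0.08758 m
Re = 6.74×10^5, ε/D = 2.53×10^-6 → f = 0.01247 (Swamee-Jain)
Major: h_f = f(L/D)·V²/2g = 0.01247·517.5·0.08758 = 0.5651 m
Minor: ΣK = 5.15; h_m = ΣK·V²/2g = 0.4510 m
Total H_L = 0.5651 + 0.4510 = 1.016 m

H_L ≈ 1.02 m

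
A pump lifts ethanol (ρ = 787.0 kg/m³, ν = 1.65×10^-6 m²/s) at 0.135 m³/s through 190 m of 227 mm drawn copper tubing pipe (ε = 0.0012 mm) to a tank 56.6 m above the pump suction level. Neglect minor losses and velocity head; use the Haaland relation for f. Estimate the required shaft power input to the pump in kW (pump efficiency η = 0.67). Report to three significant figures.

P_shaft ≈ 97.9 kW

V = 4Q/(πD²) = 3.336 m/s; Re = 4.59×10^5; ε/D = 5.29×10^-6; f = 0.01332
h_f = f(L/D)V²/2g = 6.323 m
Total head H = z + h_f = 56.6 + 6.323 = 62.92 m
P_hyd = ρgQH = 787.0·9.81·0.135·62.92 = 65.58 kW
P_shaft = P_hyd/η = 65.58/0.67 = 97.88 kW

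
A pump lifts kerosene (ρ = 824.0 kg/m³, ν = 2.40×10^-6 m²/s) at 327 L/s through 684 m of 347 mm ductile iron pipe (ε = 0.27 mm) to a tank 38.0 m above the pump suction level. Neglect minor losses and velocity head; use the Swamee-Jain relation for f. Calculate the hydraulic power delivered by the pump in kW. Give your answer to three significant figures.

P_hyd ≈ 162 kW

V = 4Q/(πD²) = 3.458 m/s; Re = 5.00×10^5; ε/D = 7.78×10^-4; f = 0.01932
h_f = f(L/D)V²/2g = 23.21 m
Total head H = z + h_f = 38.0 + 23.21 = 61.21 m
P_hyd = ρgQH = 824.0·9.81·0.327·61.21 = 161.8 kW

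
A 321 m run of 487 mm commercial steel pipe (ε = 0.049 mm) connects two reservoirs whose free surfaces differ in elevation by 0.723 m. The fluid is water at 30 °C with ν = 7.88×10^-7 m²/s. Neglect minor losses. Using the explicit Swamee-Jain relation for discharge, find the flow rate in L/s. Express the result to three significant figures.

Q ≈ 233 L/s

Swamee-Jain (Type II): Q = -0.965·√(gD⁵h_f/L)·ln[ε/(3.7D) + √(3.17ν²L/(gD³h_f))]
√(gD⁵h_f/L) = √(9.81·0.487⁵·0.723/321) = 0.02460
ε/(3.7D) = 2.72×10^-5; √(3.17ν²L/(gD³h_f)) = 2.78×10^-5
Q = -0.965·0.02460·ln(5.497×10^-5) = 0.2329 m³/s
Check: V = 1.25 m/s, Re = 7.73×10^5, f = 0.01383, h_f = 0.726 m ≈ 0.723 m ✓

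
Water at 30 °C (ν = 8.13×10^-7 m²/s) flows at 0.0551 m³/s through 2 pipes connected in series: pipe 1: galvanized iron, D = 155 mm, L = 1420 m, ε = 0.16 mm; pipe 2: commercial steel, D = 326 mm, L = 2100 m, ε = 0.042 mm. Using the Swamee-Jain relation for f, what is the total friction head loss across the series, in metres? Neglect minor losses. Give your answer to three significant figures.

H ≈ 83.6 m

Pipe 1: V = 2.920 m/s, Re = 5.57×10^5, ε/D = 0.00103, f = 0.02043, h_1 = f(L/D)V²/2g = 81.35 m
Pipe 2: V = 0.6601 m/s, Re = 2.65×10^5, ε/D = 1.29×10^-4, f = 0.01597, h_2 = f(L/D)V²/2g = 2.284 m
Series → Q common, losses add: H = Σh = 83.63 m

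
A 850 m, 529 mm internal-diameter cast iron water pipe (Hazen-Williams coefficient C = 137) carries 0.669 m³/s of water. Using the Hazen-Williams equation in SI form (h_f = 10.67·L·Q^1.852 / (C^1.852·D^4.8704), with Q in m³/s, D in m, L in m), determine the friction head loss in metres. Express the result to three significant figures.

h_f ≈ 10.6 m

h_f = 10.67·850·0.669^1.852 / (137^1.852·0.529^4.8704) = 10.57 m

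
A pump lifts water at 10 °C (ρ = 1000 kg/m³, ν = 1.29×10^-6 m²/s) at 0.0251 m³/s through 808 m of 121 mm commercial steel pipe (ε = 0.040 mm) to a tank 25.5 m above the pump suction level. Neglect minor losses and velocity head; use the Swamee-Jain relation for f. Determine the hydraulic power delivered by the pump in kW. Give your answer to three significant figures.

P_hyd ≈ 13.4 kW

V = 4Q/(πD²) = 2.183 m/s; Re = 2.05×10^5; ε/D = 3.31×10^-4; f = 0.01793
h_f = f(L/D)V²/2g = 29.08 m
Total head H = z + h_f = 25.5 + 29.08 = 54.58 m
P_hyd = ρgQH = 1000·9.81·0.0251·54.58 = 13.44 kW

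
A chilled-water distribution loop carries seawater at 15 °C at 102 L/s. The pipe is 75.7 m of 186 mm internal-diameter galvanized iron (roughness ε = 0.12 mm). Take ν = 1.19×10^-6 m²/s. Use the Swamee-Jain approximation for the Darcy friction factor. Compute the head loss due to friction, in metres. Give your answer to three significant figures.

V = 4Q/(πD²) = 4·0.102/(π·0.186²) = 3.754 m/s
Re = VD/ν = 3.754·0.186/1.19×10^-6 = 5.87×10^5 → turbulent
ε/D = 0.12/186 = 6.45×10^-4
Swamee-Jain: f = 0.01851
h_f = f(L/D)V²/(2g) = 0.01851·(75.7/0.186)·3.754²/(2·9.81) = 5.411 m

h_f ≈ 5.41 m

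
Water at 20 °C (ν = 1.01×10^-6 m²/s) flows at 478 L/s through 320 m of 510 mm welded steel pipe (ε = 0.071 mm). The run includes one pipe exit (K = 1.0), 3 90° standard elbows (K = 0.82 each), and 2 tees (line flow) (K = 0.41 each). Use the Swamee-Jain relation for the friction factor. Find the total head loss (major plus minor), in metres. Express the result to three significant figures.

H_L ≈ 3.63 m

V = 4Q/(πD²) = 2.340 m/s; V²/2g = 0.2791 m
Re = 1.18×10^6, ε/D = 1.39×10^-4 → f = 0.01389 (Swamee-Jain)
Major: h_f = f(L/D)·V²/2g = 0.01389·627.5·0.2791 = 2.433 m
Minor: ΣK = 4.28; h_m = ΣK·V²/2g = 1.194 m
Total H_L = 2.433 + 1.194 = 3.627 m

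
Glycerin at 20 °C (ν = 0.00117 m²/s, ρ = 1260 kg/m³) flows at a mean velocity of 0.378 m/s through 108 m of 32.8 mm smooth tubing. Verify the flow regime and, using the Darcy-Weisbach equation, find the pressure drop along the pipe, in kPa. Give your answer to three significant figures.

Re = VD/ν = 0.378·0.03280/0.00117 = 10.6 → laminar (Re < 2300)
f = 64/Re = 6.039
h_f = f(L/D)V²/(2g) = 6.039·(108/0.03280)·0.378²/(2·9.81) = 144.8 m
Δp = ρg·h_f = 1260·9.81·144.8 = 1790 kPa

Δp ≈ 1790 kPa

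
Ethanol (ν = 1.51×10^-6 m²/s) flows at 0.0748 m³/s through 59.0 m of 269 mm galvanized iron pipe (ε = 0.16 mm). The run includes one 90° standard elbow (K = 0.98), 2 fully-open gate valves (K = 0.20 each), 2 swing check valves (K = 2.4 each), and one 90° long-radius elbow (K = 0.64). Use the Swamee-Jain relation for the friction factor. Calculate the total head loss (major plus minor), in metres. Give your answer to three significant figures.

V = 4Q/(πD²) = 1.316 m/s; V²/2g = 0.08829 m
Re = 2.34×10^5, ε/D = 5.95×10^-4 → f = 0.01918 (Swamee-Jain)
Major: h_f = f(L/D)·V²/2g = 0.01918·219.3·0.08829 = 0.3713 m
Minor: ΣK = 6.82; h_m = ΣK·V²/2g = 0.6021 m
Total H_L = 0.3713 + 0.6021 = 0.9735 m

H_L ≈ 0.973 m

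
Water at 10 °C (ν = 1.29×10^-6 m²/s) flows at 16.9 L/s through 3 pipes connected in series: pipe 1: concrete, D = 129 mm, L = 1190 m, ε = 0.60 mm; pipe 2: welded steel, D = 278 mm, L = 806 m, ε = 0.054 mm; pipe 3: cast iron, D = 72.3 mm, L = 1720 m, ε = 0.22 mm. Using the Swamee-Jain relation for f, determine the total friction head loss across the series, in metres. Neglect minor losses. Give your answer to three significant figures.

H ≈ 579 m

Pipe 1: V = 1.293 m/s, Re = 1.29×10^5, ε/D = 0.00465, f = 0.03070, h_1 = f(L/D)V²/2g = 24.14 m
Pipe 2: V = 0.2784 m/s, Re = 6.00×10^4, ε/D = 1.94×10^-4, f = 0.02078, h_2 = f(L/D)V²/2g = 0.2380 m
Pipe 3: V = 4.116 m/s, Re = 2.31×10^5, ε/D = 0.00304, f = 0.02702, h_3 = f(L/D)V²/2g = 555.1 m
Series → Q common, losses add: H = Σh = 579.5 m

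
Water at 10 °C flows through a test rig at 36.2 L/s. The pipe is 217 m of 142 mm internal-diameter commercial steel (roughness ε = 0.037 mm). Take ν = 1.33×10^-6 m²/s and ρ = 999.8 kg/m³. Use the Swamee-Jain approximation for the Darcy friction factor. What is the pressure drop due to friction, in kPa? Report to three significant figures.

V = 4Q/(πD²) = 4·0.0362/(π·0.142²) = 2.286 m/s
Re = VD/ν = 2.286·0.142/1.33×10^-6 = 2.44×10^5 → turbulent
ε/D = 0.037/142 = 2.61×10^-4
Swamee-Jain: f = 0.01714
h_f = f(L/D)V²/(2g) = 0.01714·(217/0.142)·2.286²/(2·9.81) = 6.976 m
Δp = ρg·h_f = 999.8·9.81·6.976 = 68.42 kPa

Δp ≈ 68.4 kPa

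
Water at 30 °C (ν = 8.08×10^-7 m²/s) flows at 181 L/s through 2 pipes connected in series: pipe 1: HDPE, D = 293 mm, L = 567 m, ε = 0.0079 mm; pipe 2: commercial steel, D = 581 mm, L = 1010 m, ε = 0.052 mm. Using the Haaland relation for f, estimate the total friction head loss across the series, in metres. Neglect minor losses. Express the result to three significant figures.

H ≈ 9.21 m

Pipe 1: V = 2.684 m/s, Re = 9.73×10^5, ε/D = 2.70×10^-5, f = 0.01214, h_1 = f(L/D)V²/2g = 8.628 m
Pipe 2: V = 0.6827 m/s, Re = 4.91×10^5, ε/D = 8.95×10^-5, f = 0.01418, h_2 = f(L/D)V²/2g = 0.5854 m
Series → Q common, losses add: H = Σh = 9.214 m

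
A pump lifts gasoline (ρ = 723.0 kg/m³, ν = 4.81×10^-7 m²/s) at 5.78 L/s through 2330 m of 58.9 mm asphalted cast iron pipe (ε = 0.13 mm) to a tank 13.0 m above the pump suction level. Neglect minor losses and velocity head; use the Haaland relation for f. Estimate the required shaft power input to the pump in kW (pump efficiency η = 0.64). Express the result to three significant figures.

V = 4Q/(πD²) = 2.121 m/s; Re = 2.60×10^5; ε/D = 0.00221; f = 0.02467
h_f = f(L/D)V²/2g = 223.8 m
Total head H = z + h_f = 13.0 + 223.8 = 236.8 m
P_hyd = ρgQH = 723.0·9.81·0.00578·236.8 = 9.708 kW
P_shaft = P_hyd/η = 9.708/0.64 = 15.17 kW

P_shaft ≈ 15.2 kW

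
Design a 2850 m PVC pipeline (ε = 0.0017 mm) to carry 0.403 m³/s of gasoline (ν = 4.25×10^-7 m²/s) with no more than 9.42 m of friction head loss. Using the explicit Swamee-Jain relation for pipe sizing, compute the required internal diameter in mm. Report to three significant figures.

D ≈ 533 mm

Swamee-Jain (Type III): D = 0.66·[ε^1.25·(LQ²/(gh_f))^4.75 + ν·Q^9.4·(L/(gh_f))^5.2]^0.04
LQ²/(gh_f) = 5.009; L/(gh_f) = 30.84
Term 1 = ε^1.25·(…)^4.75 = 1.29×10^-4; Term 2 = ν·Q^9.4·(…)^5.2 = 0.00459
D = 0.66·(1.29×10^-4 + 0.00459)^0.04 = 0.5327 m = 533 mm
Check: V = 1.81 m/s, Re = 2.27×10^6, f = 0.01029, h_f = 9.18 m ≈ 9.42 m ✓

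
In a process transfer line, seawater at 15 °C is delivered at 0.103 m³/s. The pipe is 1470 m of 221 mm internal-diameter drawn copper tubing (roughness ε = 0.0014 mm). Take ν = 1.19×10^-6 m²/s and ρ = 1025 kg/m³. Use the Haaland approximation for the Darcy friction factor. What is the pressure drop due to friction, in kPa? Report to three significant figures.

V = 4Q/(πD²) = 4·0.103/(π·0.221²) = 2.685 m/s
Re = VD/ν = 2.685·0.221/1.19×10^-6 = 4.99×10^5 → turbulent
ε/D = 0.0014/221 = 6.33×10^-6
Haaland: f = 0.01314
h_f = f(L/D)V²/(2g) = 0.01314·(1470/0.221)·2.685²/(2·9.81) = 32.12 m
Δp = ρg·h_f = 1025·9.81·32.12 = 322.9 kPa

Δp ≈ 323 kPa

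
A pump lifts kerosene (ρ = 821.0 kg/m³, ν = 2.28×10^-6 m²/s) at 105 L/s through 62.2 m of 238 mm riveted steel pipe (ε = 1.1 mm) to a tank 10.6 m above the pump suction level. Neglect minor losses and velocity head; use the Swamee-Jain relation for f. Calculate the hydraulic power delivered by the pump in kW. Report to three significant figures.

V = 4Q/(πD²) = 2.360 m/s; Re = 2.46×10^5; ε/D = 0.00462; f = 0.03022
h_f = f(L/D)V²/2g = 2.242 m
Total head H = z + h_f = 10.6 + 2.242 = 12.84 m
P_hyd = ρgQH = 821.0·9.81·0.105·12.84 = 10.86 kW

P_hyd ≈ 10.9 kW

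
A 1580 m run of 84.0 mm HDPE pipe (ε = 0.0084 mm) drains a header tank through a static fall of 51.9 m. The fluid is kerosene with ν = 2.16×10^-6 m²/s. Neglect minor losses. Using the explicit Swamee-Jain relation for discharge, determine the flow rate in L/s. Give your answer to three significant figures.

Q ≈ 9.07 L/s

Swamee-Jain (Type II): Q = -0.965·√(gD⁵h_f/L)·ln[ε/(3.7D) + √(3.17ν²L/(gD³h_f))]
√(gD⁵h_f/L) = √(9.81·0.0840⁵·51.9/1580) = 0.001161
ε/(3.7D) = 2.70×10^-5; √(3.17ν²L/(gD³h_f)) = 2.78×10^-4
Q = -0.965·0.001161·ln(3.053×10^-4) = 0.009068 m³/s
Check: V = 1.64 m/s, Re = 6.36×10^4, f = 0.02014, h_f = 51.7 m ≈ 51.9 m ✓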